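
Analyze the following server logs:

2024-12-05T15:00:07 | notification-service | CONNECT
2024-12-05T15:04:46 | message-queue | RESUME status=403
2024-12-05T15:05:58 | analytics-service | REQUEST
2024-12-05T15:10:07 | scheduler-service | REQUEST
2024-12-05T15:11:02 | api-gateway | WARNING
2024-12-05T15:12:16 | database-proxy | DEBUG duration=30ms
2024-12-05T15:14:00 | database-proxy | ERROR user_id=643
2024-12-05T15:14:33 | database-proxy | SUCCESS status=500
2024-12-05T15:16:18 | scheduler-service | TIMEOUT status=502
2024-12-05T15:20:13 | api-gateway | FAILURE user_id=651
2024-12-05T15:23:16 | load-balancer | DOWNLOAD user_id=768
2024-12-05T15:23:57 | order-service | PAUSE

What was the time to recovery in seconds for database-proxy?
33

To calculate recovery time:

1. Find ERROR event for database-proxy: 2024-12-05T15:14:00
2. Find next SUCCESS event for database-proxy: 2024-12-05T15:14:33
3. Recovery time: 2024-12-05T15:14:33 - 2024-12-05T15:14:00 = 33 seconds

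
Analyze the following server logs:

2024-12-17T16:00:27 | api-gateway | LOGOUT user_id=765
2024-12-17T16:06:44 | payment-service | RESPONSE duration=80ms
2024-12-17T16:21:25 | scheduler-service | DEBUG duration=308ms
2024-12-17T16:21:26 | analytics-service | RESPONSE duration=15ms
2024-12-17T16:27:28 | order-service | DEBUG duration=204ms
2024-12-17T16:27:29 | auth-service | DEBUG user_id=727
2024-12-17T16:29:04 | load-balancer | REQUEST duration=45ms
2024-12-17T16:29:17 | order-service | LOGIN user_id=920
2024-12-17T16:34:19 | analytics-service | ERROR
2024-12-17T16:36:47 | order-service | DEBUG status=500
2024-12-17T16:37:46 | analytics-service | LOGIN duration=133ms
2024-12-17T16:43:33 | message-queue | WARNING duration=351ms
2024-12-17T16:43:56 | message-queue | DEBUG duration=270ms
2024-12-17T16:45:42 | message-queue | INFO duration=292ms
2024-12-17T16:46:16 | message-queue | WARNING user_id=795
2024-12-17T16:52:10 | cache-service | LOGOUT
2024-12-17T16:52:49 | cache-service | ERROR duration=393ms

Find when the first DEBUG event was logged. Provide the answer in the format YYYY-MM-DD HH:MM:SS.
2024-12-17 16:21:25

To find the first event:

1. Filter for all DEBUG events
2. Sort by timestamp
3. Select the first one
4. Timestamp: 2024-12-17 16:21:25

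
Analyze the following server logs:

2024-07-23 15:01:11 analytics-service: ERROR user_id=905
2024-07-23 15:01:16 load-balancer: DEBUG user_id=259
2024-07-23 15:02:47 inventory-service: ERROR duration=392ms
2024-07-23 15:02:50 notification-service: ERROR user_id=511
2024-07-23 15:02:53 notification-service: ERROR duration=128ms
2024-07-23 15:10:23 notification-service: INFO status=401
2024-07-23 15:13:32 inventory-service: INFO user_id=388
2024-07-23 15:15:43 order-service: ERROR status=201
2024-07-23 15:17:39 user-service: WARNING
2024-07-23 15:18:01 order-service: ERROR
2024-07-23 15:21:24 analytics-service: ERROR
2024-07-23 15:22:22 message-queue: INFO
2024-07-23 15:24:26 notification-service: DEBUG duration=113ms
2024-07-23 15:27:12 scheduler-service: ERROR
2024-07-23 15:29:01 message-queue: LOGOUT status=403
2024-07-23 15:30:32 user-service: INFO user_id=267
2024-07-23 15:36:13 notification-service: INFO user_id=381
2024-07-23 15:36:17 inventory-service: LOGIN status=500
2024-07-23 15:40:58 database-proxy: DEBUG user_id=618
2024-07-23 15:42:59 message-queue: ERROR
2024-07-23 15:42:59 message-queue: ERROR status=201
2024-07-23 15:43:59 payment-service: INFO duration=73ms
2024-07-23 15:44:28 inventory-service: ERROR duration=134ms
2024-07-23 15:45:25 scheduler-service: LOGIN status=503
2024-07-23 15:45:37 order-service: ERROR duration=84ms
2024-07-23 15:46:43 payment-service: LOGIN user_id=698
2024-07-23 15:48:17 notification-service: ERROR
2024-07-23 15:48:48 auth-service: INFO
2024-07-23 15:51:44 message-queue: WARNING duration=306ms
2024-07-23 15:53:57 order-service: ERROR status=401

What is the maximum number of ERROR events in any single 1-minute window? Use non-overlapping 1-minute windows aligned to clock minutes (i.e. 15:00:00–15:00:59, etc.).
3

To find the burst window:

1. Divide the log period into non-overlapping 1-minute windows starting at 15:00
2. Count ERROR events in each window
3. Find the window with maximum count
4. Maximum events in a window: 3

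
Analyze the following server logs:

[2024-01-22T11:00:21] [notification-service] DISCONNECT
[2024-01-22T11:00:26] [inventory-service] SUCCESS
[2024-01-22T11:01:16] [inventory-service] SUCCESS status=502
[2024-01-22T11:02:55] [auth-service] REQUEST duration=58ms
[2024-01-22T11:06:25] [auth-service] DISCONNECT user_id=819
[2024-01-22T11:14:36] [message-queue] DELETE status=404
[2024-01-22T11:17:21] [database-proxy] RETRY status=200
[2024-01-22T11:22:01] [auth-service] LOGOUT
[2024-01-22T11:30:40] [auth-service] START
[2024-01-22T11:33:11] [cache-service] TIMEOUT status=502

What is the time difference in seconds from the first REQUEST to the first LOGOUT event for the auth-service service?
1146

To find the time between events:

1. Locate the first REQUEST event for auth-service: 2024-01-22T11:02:55
2. Locate the first LOGOUT event for auth-service: 2024-01-22T11:22:01
3. Calculate the difference: 2024-01-22T11:22:01 - 2024-01-22T11:02:55 = 1146 seconds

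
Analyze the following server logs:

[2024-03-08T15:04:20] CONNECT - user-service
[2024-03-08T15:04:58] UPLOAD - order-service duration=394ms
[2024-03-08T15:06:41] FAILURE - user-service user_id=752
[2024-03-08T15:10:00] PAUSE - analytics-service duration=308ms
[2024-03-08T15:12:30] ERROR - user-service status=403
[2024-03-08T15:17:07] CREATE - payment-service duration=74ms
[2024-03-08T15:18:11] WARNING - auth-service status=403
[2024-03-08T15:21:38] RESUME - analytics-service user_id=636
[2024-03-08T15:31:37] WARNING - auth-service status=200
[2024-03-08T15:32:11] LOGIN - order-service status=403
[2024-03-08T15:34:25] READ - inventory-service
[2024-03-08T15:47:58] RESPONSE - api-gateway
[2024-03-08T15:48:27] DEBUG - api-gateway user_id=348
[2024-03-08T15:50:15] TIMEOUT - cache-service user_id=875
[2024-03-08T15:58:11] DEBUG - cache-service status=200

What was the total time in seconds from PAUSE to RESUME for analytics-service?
698

To calculate state duration:

1. Find PAUSE event for analytics-service: 2024-03-08T15:10:00
2. Find RESUME event for analytics-service: 2024-03-08T15:21:38
3. Calculate duration: 2024-03-08T15:21:38 - 2024-03-08T15:10:00 = 698 seconds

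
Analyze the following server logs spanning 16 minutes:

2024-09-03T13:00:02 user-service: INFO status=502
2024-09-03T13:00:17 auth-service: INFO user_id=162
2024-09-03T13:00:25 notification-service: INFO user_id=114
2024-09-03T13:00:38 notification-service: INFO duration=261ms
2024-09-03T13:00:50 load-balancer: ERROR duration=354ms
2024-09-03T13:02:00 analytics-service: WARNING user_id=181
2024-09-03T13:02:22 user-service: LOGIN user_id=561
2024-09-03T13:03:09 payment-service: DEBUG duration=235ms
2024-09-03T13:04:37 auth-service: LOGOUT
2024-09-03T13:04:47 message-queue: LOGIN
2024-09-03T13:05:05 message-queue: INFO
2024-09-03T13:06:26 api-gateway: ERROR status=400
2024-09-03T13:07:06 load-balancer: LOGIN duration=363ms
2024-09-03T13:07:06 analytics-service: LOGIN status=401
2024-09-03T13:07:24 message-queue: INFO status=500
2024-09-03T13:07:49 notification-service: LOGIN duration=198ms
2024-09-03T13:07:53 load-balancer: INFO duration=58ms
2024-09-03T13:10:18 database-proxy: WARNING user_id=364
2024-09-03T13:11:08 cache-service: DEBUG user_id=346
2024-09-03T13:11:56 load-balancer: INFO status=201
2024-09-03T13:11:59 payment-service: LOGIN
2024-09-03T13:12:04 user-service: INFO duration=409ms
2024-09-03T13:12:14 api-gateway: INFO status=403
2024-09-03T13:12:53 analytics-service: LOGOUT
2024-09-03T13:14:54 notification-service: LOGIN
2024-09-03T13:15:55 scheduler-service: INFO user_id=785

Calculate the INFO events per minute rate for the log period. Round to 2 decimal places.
0.69

To calculate the rate:

1. Count total INFO events: 11
2. Total time period: 16 minutes
3. Rate = 11 / 16 = 0.69 events per minute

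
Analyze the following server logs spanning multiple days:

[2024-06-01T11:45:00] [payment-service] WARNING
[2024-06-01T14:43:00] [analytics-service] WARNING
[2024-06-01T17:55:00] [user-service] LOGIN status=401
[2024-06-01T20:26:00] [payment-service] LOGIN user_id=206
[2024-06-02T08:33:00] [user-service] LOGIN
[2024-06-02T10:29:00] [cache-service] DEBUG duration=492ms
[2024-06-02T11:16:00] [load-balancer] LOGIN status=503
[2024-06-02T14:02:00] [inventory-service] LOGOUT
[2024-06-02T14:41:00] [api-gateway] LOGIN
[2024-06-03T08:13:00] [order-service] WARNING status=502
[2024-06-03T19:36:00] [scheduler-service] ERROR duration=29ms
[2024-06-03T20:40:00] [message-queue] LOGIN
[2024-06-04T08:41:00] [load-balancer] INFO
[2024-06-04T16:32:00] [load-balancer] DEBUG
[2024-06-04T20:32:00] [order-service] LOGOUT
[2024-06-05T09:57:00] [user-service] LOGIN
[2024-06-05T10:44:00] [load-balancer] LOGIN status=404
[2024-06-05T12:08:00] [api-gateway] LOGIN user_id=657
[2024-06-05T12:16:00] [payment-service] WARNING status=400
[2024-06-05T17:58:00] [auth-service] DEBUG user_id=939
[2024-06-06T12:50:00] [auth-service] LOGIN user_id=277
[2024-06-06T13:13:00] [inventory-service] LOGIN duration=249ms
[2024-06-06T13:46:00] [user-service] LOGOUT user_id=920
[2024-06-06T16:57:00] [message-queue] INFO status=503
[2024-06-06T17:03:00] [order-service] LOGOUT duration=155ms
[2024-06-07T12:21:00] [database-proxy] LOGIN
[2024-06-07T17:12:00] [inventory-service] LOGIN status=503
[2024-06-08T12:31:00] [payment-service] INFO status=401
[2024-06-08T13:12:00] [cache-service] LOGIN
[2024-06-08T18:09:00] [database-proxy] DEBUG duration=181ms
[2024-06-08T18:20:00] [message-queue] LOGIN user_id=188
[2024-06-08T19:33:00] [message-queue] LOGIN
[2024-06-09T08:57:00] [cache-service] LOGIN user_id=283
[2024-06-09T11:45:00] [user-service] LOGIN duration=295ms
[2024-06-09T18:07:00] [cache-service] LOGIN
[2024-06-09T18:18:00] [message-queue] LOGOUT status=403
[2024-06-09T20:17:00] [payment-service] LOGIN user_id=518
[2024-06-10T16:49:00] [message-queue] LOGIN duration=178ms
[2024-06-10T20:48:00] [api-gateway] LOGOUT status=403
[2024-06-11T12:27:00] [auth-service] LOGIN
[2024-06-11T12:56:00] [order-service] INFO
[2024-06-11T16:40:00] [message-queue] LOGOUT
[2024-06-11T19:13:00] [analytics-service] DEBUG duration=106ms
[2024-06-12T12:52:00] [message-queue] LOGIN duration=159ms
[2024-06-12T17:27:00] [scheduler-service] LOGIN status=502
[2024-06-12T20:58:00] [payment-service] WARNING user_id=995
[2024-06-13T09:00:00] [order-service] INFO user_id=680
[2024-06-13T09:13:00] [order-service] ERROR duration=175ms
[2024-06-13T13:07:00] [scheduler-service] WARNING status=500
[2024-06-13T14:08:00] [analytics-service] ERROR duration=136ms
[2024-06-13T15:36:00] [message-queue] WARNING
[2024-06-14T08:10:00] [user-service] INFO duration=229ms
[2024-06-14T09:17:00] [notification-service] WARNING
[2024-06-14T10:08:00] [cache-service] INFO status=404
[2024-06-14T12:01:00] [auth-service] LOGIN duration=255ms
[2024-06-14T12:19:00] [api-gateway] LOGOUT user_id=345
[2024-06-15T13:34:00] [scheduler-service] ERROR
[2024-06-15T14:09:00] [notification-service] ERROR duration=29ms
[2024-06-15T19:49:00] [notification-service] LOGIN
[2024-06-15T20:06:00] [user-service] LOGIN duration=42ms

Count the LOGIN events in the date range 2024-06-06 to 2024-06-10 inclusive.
12

To filter by date range:

1. Date range: 2024-06-06 through 2024-06-10, both dates inclusive
2. Filter for LOGIN events whose date falls in this range
3. Count matching events: 12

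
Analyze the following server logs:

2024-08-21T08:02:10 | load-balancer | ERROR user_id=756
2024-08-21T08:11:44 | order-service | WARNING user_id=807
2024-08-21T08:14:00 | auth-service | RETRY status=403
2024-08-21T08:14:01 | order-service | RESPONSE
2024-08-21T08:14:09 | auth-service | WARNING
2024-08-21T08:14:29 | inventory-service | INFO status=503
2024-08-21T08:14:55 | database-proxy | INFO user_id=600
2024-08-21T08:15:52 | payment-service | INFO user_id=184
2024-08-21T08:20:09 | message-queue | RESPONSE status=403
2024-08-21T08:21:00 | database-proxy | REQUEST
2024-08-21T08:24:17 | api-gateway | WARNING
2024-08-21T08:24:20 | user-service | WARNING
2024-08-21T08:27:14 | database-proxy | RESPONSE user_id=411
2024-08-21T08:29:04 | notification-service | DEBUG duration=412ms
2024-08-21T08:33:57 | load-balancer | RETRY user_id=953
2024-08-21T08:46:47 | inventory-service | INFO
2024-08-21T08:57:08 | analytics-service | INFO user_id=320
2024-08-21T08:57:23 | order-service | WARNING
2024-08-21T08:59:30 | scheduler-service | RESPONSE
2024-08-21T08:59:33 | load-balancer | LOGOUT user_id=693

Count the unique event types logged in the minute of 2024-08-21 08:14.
4

To count unique event types:

1. Filter events in the minute starting at 2024-08-21 08:14
2. Extract event types from matching entries
3. Count unique types: 4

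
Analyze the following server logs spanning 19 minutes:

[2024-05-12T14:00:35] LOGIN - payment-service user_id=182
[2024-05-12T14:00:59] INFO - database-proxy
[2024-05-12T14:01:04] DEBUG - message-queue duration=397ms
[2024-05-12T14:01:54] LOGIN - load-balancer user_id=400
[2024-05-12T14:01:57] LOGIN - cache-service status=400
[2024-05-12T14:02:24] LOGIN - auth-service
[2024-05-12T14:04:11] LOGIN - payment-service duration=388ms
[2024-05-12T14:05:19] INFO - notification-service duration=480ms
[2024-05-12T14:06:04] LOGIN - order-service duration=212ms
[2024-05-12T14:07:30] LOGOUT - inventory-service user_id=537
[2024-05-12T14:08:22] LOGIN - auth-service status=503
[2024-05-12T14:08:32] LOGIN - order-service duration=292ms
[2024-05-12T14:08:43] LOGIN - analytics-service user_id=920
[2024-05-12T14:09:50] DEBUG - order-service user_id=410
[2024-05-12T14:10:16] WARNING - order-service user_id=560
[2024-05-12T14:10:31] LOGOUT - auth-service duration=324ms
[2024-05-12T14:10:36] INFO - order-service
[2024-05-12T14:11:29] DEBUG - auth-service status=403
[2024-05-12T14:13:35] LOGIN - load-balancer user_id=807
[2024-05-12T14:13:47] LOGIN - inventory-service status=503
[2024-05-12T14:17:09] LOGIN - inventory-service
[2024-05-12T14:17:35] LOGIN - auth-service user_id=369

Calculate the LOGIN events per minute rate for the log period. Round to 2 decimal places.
0.68

To calculate the rate:

1. Count total LOGIN events: 13
2. Total time period: 19 minutes
3. Rate = 13 / 19 = 0.68 events per minute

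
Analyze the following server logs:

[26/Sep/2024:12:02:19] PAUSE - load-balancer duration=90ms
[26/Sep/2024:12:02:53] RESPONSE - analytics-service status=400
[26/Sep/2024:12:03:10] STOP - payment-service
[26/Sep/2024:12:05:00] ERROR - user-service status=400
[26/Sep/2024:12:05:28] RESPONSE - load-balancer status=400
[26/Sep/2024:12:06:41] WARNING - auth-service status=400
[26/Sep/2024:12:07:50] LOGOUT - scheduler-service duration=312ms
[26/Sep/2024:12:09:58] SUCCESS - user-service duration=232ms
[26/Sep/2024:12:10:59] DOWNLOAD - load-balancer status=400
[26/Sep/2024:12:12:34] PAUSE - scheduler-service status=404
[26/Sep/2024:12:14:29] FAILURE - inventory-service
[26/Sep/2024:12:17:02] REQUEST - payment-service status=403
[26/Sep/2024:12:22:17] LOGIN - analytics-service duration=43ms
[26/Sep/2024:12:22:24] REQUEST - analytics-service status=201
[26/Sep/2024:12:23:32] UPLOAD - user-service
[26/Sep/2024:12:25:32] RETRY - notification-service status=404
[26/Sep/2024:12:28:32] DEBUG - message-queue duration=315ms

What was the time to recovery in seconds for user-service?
298

To calculate recovery time:

1. Find ERROR event for user-service: 26/Sep/2024:12:05:00
2. Find next SUCCESS event for user-service: 26/Sep/2024:12:09:58
3. Recovery time: 26/Sep/2024:12:09:58 - 26/Sep/2024:12:05:00 = 298 seconds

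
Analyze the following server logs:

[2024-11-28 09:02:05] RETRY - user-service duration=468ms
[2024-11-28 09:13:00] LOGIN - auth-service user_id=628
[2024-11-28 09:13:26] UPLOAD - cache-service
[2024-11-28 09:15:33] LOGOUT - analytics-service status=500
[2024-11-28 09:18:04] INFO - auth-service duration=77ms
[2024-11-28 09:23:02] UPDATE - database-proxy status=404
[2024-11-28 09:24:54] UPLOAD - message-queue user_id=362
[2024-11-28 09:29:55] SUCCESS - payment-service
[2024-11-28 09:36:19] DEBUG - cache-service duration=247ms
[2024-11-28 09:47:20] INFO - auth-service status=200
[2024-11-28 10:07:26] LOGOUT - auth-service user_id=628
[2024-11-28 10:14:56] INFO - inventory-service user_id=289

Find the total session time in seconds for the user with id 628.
3266

To calculate session duration:

1. Find LOGIN event for user_id=628: 2024-11-28 09:13:00
2. Find LOGOUT event for user_id=628: 2024-11-28 10:07:26
3. Session duration: 2024-11-28 10:07:26 - 2024-11-28 09:13:00 = 3266 seconds (54 minutes)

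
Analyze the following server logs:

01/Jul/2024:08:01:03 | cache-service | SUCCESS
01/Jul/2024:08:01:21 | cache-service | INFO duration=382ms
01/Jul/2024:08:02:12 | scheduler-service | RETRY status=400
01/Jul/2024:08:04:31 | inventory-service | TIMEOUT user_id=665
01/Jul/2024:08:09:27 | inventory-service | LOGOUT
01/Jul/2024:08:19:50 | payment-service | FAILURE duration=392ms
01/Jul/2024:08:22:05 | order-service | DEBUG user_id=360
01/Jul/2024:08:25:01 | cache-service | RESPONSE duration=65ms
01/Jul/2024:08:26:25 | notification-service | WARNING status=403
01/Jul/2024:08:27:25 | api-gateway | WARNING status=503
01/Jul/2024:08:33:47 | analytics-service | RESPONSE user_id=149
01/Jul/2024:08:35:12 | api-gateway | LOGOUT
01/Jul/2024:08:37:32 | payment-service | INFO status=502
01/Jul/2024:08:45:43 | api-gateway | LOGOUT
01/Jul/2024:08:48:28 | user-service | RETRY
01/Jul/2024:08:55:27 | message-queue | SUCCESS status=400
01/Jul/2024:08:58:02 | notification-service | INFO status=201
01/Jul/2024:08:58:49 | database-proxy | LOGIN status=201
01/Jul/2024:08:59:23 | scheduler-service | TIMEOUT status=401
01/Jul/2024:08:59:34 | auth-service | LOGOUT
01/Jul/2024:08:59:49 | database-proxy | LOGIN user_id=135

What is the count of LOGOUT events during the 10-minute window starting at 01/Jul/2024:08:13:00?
0

To count events in the time window:

1. Window boundaries: 01/Jul/2024:08:13:00 to 01/Jul/2024:08:23:00
2. Filter for LOGOUT events within this window
3. Count matching events: 0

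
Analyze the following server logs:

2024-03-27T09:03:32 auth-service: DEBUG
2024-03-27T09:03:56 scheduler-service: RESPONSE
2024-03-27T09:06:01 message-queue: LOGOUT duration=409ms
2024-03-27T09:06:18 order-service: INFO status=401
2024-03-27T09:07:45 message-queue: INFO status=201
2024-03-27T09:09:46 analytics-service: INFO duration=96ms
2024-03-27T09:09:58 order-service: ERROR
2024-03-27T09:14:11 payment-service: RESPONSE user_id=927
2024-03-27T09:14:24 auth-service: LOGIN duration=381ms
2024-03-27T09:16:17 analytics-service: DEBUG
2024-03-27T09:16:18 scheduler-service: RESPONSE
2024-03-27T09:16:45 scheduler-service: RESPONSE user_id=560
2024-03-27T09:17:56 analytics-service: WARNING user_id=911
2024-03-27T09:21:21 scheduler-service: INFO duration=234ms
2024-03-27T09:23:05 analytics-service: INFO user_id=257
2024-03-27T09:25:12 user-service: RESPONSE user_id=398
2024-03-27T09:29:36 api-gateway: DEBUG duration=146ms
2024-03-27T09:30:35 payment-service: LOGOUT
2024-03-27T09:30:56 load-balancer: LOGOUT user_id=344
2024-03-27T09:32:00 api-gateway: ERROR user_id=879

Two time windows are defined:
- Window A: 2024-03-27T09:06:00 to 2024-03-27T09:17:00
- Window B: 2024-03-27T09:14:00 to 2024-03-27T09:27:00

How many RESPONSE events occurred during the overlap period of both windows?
3

To find overlap events:

1. Window A: 2024-03-27T09:06:00 to 2024-03-27T09:17:00
2. Window B: 2024-03-27T09:14:00 to 2024-03-27T09:27:00
3. Overlap period: 2024-03-27T09:14:00 to 2024-03-27T09:17:00
4. Count RESPONSE events in overlap: 3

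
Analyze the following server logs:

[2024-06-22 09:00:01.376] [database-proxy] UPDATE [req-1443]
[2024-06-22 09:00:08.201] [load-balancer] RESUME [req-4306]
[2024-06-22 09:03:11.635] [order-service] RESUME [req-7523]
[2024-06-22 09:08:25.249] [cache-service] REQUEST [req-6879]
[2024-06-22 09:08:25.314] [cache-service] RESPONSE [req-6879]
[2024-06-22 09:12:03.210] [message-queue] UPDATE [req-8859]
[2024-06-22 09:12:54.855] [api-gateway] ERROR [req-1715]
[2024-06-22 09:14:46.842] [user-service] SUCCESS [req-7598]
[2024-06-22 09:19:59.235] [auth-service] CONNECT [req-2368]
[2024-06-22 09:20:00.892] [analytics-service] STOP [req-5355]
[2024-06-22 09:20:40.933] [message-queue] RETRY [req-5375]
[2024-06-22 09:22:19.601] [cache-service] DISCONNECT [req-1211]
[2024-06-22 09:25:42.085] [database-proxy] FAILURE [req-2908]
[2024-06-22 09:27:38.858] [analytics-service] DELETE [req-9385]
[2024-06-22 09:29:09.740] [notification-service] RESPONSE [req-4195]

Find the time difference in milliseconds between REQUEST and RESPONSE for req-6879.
65

To calculate latency:

1. Find REQUEST with id req-6879: 2024-06-22 09:08:25.249
2. Find RESPONSE with id req-6879: 2024-06-22 09:08:25.314
3. Latency: 2024-06-22 09:08:25.314 - 2024-06-22 09:08:25.249 = 65ms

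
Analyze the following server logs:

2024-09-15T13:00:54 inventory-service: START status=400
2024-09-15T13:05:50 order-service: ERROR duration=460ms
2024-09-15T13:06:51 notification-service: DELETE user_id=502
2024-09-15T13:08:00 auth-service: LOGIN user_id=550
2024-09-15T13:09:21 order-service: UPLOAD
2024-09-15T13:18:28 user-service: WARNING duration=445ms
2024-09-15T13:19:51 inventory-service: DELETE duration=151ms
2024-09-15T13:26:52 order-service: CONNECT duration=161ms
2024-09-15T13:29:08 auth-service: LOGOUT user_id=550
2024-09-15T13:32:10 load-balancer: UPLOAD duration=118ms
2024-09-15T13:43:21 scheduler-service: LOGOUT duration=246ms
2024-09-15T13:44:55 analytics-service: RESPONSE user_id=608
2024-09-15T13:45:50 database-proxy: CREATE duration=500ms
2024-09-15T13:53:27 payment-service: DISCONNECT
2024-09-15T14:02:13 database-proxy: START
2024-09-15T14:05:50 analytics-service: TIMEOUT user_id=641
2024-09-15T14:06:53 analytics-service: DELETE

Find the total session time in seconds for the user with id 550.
1268

To calculate session duration:

1. Find LOGIN event for user_id=550: 2024-09-15T13:08:00
2. Find LOGOUT event for user_id=550: 2024-09-15T13:29:08
3. Session duration: 2024-09-15T13:29:08 - 2024-09-15T13:08:00 = 1268 seconds (21 minutes)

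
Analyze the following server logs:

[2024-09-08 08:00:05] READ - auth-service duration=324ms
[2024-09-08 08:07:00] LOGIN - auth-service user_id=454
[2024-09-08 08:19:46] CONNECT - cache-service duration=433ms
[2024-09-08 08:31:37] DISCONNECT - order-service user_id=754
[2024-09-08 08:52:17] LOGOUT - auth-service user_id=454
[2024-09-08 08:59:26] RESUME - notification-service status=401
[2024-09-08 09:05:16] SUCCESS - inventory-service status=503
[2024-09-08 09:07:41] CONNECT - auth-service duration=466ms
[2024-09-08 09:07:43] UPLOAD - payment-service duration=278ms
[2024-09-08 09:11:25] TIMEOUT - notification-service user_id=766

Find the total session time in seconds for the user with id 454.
2717

To calculate session duration:

1. Find LOGIN event for user_id=454: 2024-09-08 08:07:00
2. Find LOGOUT event for user_id=454: 2024-09-08 08:52:17
3. Session duration: 2024-09-08 08:52:17 - 2024-09-08 08:07:00 = 2717 seconds (45 minutes)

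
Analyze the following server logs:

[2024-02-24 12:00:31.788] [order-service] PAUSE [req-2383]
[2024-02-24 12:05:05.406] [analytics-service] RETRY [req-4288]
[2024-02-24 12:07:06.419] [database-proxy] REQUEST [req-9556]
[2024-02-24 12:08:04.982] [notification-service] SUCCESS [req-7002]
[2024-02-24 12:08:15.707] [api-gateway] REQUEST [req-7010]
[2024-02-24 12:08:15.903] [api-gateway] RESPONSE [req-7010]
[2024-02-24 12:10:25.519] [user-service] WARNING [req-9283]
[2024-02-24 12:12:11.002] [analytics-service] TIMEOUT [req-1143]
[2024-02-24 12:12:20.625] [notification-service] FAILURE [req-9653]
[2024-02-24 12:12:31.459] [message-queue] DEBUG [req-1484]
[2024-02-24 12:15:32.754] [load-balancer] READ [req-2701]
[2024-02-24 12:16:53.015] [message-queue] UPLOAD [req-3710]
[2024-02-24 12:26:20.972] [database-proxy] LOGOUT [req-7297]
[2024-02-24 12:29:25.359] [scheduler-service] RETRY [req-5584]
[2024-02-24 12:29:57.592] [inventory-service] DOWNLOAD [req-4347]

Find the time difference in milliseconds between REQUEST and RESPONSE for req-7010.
196

To calculate latency:

1. Find REQUEST with id req-7010: 2024-02-24 12:08:15.707
2. Find RESPONSE with id req-7010: 2024-02-24 12:08:15.903
3. Latency: 2024-02-24 12:08:15.903 - 2024-02-24 12:08:15.707 = 196ms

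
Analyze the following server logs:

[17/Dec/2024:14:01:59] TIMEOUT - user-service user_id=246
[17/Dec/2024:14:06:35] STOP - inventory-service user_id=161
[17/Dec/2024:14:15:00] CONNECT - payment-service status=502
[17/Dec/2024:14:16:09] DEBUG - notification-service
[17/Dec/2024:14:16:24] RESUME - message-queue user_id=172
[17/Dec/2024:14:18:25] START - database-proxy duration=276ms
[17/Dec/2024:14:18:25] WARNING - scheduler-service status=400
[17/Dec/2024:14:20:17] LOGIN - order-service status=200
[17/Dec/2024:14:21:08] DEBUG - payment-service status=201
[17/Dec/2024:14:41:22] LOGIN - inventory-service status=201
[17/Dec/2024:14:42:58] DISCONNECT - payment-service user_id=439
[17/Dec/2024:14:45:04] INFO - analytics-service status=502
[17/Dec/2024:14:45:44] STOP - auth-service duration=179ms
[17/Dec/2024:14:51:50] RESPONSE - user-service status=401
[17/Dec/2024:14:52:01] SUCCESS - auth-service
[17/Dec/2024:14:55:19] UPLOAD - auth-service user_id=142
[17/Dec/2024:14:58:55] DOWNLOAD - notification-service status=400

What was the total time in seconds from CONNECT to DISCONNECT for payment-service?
1678

To calculate state duration:

1. Find CONNECT event for payment-service: 17/Dec/2024:14:15:00
2. Find DISCONNECT event for payment-service: 17/Dec/2024:14:42:58
3. Calculate duration: 17/Dec/2024:14:42:58 - 17/Dec/2024:14:15:00 = 1678 seconds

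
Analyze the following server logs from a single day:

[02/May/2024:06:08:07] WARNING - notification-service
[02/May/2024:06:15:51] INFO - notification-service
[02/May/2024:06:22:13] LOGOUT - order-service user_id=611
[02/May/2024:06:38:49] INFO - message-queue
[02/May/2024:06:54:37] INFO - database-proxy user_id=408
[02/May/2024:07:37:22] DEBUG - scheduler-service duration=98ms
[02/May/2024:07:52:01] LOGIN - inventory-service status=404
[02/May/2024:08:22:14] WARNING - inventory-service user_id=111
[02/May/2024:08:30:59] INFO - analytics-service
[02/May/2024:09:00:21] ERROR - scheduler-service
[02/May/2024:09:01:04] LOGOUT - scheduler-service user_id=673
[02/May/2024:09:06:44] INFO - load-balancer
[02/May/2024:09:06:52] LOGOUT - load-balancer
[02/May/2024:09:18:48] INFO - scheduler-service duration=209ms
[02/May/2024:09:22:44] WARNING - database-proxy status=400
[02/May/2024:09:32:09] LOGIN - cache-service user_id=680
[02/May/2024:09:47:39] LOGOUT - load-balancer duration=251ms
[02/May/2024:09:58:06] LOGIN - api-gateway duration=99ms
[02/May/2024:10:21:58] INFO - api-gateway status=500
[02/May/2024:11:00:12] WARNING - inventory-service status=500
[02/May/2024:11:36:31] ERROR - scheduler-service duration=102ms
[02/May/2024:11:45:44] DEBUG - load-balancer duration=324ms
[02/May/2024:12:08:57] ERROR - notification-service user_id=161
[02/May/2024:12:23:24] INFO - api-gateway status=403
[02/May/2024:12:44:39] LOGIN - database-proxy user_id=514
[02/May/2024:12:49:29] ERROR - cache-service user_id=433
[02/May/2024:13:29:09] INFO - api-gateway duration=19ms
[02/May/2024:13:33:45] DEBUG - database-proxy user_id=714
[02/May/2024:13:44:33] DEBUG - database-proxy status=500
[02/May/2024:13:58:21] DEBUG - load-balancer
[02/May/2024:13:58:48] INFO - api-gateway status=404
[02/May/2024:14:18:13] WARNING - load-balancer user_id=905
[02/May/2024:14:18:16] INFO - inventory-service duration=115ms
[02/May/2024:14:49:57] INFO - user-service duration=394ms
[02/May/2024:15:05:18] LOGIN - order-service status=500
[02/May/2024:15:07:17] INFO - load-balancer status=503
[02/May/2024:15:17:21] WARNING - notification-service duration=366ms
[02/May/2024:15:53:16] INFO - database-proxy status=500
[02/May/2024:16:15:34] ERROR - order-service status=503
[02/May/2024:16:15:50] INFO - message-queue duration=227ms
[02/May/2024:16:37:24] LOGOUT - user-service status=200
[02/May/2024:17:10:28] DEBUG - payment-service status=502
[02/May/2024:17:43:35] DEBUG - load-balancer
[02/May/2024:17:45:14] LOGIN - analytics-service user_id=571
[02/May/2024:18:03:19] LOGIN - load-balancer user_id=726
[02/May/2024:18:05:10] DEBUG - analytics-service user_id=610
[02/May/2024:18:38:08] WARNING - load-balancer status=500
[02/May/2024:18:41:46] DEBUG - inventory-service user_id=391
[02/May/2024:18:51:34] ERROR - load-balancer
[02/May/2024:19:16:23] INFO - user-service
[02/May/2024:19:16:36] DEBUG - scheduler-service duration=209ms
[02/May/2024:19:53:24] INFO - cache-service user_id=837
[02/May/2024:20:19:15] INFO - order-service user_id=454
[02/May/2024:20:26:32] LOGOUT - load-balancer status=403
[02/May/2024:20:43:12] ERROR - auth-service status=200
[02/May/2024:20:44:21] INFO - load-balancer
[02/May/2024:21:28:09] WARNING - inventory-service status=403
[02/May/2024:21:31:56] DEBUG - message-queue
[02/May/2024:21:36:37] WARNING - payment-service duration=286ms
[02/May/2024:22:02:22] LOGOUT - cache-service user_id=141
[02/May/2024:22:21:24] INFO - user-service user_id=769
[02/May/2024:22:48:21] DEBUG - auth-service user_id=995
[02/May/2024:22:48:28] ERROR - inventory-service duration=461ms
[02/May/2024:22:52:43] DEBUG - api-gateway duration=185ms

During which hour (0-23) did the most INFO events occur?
6

To find the peak hour:

1. Group all INFO events by hour
2. Count events in each hour
3. Find hour with maximum count
4. Peak hour: 6 (with 3 events)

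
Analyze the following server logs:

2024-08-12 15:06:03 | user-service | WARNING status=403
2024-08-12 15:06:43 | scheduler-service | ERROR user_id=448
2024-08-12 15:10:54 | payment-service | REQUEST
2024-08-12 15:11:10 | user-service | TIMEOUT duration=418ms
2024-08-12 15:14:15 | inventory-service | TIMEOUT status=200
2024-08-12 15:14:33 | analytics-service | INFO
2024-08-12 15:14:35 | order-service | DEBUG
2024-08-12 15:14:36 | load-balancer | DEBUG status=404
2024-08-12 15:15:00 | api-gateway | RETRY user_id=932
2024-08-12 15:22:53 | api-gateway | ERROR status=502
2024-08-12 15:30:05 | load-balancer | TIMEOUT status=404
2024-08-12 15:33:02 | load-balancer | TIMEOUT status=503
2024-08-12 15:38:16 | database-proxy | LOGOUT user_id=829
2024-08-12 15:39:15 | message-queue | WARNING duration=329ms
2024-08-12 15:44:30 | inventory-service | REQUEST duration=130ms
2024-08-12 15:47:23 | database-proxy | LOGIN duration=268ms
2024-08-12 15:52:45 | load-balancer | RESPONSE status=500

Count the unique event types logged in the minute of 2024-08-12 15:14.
3

To count unique event types:

1. Filter events in the minute starting at 2024-08-12 15:14
2. Extract event types from matching entries
3. Count unique types: 3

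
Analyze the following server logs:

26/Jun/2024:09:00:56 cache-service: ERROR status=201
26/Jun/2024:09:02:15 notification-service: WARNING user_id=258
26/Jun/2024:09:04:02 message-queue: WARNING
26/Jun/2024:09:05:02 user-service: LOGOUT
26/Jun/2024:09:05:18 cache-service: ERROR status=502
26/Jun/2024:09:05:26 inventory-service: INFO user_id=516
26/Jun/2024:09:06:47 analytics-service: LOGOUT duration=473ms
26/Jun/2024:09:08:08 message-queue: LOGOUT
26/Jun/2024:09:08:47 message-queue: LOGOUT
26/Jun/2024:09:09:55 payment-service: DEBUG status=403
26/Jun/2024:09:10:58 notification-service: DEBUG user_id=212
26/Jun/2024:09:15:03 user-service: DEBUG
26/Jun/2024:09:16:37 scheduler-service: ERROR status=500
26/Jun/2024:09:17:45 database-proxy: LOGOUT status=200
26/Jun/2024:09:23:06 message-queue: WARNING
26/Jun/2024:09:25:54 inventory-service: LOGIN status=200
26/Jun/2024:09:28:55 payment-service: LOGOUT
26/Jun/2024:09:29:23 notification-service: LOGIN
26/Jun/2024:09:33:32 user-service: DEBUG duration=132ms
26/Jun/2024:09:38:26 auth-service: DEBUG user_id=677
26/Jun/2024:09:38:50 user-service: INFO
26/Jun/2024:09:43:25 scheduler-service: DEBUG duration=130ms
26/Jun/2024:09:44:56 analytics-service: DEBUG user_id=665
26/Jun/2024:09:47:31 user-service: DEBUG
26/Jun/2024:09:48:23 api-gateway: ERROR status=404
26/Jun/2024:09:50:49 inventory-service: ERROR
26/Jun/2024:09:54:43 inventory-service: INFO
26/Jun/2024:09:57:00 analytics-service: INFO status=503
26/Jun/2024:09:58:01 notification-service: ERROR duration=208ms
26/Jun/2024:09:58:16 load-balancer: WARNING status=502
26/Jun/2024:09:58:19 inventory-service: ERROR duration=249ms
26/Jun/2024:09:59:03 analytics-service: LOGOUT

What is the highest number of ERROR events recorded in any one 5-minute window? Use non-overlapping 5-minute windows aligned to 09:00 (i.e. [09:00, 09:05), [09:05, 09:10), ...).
2

To find the burst window:

1. Divide the log period into non-overlapping 5-minute windows starting at 09:00
2. Count ERROR events in each window
3. Find the window with maximum count
4. Maximum events in a window: 2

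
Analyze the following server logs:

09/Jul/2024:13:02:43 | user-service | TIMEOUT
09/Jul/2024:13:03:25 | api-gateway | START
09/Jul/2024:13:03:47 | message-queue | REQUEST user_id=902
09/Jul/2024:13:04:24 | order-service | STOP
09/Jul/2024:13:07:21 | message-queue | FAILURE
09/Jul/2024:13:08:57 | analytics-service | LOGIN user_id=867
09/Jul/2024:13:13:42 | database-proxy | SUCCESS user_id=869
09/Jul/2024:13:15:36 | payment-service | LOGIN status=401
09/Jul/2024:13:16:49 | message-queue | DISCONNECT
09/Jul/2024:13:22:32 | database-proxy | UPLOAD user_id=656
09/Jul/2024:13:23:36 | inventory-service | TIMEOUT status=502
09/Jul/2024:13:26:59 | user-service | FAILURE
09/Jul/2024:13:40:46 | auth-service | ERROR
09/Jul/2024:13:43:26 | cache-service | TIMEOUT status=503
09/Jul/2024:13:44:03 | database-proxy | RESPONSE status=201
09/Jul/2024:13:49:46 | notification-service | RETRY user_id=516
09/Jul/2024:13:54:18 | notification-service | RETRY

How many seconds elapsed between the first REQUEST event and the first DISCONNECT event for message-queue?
782

To find the time between events:

1. Locate the first REQUEST event for message-queue: 09/Jul/2024:13:03:47
2. Locate the first DISCONNECT event for message-queue: 09/Jul/2024:13:16:49
3. Calculate the difference: 09/Jul/2024:13:16:49 - 09/Jul/2024:13:03:47 = 782 seconds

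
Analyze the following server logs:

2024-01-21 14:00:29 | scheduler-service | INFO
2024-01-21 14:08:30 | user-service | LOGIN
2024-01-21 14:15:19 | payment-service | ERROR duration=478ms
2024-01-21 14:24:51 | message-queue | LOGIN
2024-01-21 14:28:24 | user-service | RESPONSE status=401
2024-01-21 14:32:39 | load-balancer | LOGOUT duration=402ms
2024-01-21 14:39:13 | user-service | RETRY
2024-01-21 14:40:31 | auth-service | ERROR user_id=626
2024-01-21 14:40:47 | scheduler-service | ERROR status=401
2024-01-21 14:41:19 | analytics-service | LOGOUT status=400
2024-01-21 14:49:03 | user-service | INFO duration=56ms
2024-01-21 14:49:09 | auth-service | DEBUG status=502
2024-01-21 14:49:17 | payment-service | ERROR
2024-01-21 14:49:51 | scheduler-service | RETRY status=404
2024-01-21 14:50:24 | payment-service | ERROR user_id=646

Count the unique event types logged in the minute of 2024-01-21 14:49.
4

To count unique event types:

1. Filter events in the minute starting at 2024-01-21 14:49
2. Extract event types from matching entries
3. Count unique types: 4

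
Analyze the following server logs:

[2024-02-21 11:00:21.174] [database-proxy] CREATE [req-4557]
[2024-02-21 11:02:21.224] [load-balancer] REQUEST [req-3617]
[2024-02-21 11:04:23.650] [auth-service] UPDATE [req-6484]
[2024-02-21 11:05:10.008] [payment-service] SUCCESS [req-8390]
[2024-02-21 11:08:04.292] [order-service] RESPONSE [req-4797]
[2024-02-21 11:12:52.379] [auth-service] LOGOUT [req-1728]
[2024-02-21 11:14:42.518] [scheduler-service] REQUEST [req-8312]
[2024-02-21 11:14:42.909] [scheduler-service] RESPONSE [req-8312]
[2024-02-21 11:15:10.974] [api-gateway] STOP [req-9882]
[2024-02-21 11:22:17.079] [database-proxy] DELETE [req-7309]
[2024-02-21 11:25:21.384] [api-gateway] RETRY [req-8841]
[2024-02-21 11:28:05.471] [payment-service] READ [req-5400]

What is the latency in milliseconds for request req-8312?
391

To calculate latency:

1. Find REQUEST with id req-8312: 2024-02-21 11:14:42.518
2. Find RESPONSE with id req-8312: 2024-02-21 11:14:42.909
3. Latency: 2024-02-21 11:14:42.909 - 2024-02-21 11:14:42.518 = 391ms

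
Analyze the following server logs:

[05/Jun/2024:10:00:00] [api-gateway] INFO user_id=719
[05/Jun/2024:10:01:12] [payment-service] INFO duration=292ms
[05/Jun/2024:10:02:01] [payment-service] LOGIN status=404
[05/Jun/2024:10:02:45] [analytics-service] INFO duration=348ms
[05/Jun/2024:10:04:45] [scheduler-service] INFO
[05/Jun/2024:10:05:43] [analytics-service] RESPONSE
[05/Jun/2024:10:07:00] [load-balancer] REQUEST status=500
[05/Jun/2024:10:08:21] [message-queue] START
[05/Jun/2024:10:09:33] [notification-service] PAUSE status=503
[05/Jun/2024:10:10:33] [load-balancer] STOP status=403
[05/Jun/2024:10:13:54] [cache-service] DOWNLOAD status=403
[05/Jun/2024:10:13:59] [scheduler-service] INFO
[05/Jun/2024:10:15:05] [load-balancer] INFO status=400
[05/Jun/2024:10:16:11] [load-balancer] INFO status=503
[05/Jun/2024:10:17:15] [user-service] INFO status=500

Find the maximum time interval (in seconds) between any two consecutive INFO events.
554

To find the longest gap:

1. Extract all INFO events in chronological order
2. Calculate time differences between consecutive events
3. Find the maximum difference
4. Longest gap: 554 seconds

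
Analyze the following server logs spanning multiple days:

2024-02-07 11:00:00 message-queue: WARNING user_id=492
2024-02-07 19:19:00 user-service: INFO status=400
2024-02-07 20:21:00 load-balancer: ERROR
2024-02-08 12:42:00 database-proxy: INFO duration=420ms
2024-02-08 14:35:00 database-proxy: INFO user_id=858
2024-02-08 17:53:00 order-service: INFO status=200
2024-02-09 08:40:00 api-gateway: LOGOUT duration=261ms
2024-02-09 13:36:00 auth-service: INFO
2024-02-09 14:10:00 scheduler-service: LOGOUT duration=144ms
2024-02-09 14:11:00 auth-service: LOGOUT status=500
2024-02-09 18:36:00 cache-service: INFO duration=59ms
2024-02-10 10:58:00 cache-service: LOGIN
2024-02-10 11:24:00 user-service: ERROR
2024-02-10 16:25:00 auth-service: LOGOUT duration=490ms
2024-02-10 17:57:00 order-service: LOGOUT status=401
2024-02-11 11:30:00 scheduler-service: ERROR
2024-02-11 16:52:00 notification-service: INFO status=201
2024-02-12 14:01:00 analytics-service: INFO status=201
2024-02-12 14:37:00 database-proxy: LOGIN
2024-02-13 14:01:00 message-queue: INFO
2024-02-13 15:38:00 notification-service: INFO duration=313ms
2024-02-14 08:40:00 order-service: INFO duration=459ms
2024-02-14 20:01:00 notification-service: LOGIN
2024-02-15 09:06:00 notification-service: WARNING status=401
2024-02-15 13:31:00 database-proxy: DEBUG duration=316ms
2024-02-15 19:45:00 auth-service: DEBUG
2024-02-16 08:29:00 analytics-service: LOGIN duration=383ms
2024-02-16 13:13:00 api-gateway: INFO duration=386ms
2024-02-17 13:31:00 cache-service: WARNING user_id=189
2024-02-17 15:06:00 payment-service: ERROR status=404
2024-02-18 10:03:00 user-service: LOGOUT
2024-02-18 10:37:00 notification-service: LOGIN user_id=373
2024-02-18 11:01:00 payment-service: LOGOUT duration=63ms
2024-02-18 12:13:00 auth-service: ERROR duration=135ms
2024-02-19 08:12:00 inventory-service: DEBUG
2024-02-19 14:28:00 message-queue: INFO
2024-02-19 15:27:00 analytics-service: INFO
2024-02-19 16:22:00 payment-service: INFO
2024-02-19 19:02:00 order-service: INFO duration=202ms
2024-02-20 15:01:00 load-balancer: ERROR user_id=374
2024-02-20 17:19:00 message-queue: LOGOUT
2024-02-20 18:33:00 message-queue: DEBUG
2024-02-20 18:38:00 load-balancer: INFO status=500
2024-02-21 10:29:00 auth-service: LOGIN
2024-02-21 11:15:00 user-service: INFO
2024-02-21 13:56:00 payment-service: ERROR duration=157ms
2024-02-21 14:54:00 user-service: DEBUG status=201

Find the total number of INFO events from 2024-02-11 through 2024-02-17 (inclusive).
6

To filter by date range:

1. Date range: 2024-02-11 through 2024-02-17, both dates inclusive
2. Filter for INFO events whose date falls in this range
3. Count matching events: 6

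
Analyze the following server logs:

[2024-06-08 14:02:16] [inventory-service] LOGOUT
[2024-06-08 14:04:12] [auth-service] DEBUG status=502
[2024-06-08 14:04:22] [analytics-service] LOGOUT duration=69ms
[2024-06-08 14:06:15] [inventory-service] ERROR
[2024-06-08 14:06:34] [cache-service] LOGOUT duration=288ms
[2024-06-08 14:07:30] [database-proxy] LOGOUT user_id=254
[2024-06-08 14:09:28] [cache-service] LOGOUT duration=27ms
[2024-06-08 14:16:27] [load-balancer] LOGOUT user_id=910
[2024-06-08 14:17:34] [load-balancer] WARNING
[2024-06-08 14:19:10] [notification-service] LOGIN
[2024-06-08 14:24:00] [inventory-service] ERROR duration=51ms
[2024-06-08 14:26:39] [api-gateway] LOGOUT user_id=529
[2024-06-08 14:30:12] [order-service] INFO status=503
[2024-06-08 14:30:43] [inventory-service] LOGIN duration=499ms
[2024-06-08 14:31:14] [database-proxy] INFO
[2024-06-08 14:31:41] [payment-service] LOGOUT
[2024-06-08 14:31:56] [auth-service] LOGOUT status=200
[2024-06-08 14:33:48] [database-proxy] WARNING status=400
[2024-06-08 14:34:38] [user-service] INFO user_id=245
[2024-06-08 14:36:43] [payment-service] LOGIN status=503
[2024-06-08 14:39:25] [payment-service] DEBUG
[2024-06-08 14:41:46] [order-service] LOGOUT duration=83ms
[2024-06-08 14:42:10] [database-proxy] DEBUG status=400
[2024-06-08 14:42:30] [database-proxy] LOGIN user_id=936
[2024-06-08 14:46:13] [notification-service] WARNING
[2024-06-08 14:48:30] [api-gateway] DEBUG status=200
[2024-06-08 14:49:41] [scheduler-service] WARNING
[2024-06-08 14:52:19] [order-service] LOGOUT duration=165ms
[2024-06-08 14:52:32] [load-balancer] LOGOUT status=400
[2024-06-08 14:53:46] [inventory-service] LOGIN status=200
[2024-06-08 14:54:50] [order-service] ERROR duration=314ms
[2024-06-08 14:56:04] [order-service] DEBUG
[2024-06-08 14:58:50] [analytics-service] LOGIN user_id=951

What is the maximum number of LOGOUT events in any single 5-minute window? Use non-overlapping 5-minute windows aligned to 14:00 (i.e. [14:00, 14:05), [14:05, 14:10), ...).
3

To find the burst window:

1. Divide the log period into non-overlapping 5-minute windows starting at 14:00
2. Count LOGOUT events in each window
3. Find the window with maximum count
4. Maximum events in a window: 3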